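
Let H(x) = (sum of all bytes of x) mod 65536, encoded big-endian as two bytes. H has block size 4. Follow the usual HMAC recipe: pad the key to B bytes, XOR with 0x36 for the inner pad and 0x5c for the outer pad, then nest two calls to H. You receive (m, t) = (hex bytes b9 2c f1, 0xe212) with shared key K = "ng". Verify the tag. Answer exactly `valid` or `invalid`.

Key "ng" = 6e 67 is 2 bytes ≤ B = 4; zero-pad to 4 bytes: K' = 6e 67 00 00.
K' ⊕ ipad = 58 51 36 36; K' ⊕ opad = 32 3b 5c 5c.
Inner hash: sum = 88+81+54+54+185+44+241 = 747 → 02 eb.
Outer hash (recomputed tag): sum = 50+59+92+92+2+235 = 530 → 02 12.
Recomputed tag = 0212; claimed = e212 → mismatch.

invalid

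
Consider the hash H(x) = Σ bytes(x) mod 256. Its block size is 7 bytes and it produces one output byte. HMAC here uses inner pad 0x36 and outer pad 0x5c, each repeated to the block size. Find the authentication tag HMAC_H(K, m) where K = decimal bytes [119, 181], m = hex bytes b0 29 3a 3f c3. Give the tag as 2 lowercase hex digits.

Key decimal bytes [119, 181] = 77 b5 is 2 bytes ≤ B = 7; zero-pad to 7 bytes: K' = 77 b5 00 00 00 00 00.
K' ⊕ ipad = 41 83 36 36 36 36 36.  K' ⊕ opad = 2b e9 5c 5c 5c 5c 5c.
Inner input = (K'⊕ipad) ∥ m = 41 83 36 36 36 36 36 ∥ b0 29 3a 3f c3.
Inner hash: sum = 65+131+54+54+54+54+54+176+41+58+63+195 = 999; mod 256 = 231 → e7.
Outer input = (K'⊕opad) ∥ inner = 2b e9 5c 5c 5c 5c 5c ∥ e7.
Outer hash (tag): sum = 43+233+92+92+92+92+92+231 = 967; mod 256 = 199 → c7.

c7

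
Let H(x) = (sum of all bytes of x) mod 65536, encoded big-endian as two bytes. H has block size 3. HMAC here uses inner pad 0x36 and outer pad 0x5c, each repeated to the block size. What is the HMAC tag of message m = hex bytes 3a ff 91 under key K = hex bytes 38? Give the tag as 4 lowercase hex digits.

0162

Key hex bytes 38 is 1 byte ≤ B = 3; zero-pad to 3 bytes: K' = 38 00 00.
K' ⊕ ipad = 0e 36 36.  K' ⊕ opad = 64 5c 5c.
Inner input = (K'⊕ipad) ∥ m = 0e 36 36 ∥ 3a ff 91.
Inner hash: sum = 14+54+54+58+255+145 = 580 → 02 44.
Outer input = (K'⊕opad) ∥ inner = 64 5c 5c ∥ 02 44.
Outer hash (tag): sum = 100+92+92+2+68 = 354 → 01 62.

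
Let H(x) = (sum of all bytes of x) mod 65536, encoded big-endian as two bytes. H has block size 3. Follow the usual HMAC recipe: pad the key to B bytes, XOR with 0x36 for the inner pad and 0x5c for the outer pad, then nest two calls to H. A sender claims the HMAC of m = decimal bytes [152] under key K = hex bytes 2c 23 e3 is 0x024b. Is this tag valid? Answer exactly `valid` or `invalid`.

Key hex bytes 2c 23 e3 is exactly B = 3 bytes: K' = 2c 23 e3.
K' ⊕ ipad = 1a 15 d5; K' ⊕ opad = 70 7f bf.
Inner hash: sum = 26+21+213+152 = 412 → 01 9c.
Outer hash (recomputed tag): sum = 112+127+191+1+156 = 587 → 02 4b.
Recomputed tag = 024b; claimed = 024b → match.

valid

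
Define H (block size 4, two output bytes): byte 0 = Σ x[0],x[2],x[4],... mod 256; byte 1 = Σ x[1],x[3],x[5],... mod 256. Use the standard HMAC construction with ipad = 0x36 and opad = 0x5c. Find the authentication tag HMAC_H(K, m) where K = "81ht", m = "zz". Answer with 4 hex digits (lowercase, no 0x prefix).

7e58

Key "81ht" = 38 31 68 74 is exactly B = 4 bytes: K' = 38 31 68 74.
K' ⊕ ipad = 0e 07 5e 42.  K' ⊕ opad = 64 6d 34 28.
Inner input = (K'⊕ipad) ∥ m = 0e 07 5e 42 ∥ 7a 7a.
Inner hash: even-index sum = 230 mod 256 = 230; odd-index sum = 195 mod 256 = 195 → e6 c3.
Outer input = (K'⊕opad) ∥ inner = 64 6d 34 28 ∥ e6 c3.
Outer hash (tag): even-index sum = 382 mod 256 = 126; odd-index sum = 344 mod 256 = 88 → 7e 58.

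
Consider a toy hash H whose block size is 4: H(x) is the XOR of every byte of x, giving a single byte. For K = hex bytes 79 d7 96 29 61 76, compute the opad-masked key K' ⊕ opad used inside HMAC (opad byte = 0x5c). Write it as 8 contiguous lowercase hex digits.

Key hex bytes 79 d7 96 29 61 76 is 6 bytes > B = 4, so hash it first: H(key) = 06, then zero-pad to 4 bytes: K' = 06 00 00 00.
XOR each byte with 0x5c: 06⊕5c=5a, 00⊕5c=5c, 00⊕5c=5c, 00⊕5c=5c.

5a5c5c5c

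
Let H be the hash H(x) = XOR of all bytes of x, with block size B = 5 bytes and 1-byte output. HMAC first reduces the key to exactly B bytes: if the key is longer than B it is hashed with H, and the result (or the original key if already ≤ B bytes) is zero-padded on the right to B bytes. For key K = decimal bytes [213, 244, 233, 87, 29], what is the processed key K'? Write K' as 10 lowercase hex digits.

Key decimal bytes [213, 244, 233, 87, 29] = d5 f4 e9 57 1d is exactly B = 5 bytes: K' = d5 f4 e9 57 1d.

d5f4e9571d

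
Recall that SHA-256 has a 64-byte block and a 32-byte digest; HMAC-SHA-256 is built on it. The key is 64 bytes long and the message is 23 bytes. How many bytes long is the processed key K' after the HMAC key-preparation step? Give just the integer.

64

Key is 64 ≤ 64 bytes, zero-padded: |K'| = 64.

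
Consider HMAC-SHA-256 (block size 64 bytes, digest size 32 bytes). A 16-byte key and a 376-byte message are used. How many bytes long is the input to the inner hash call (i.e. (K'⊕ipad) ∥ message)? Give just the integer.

Key is 16 ≤ 64 bytes, zero-padded: |K'| = 64.
Inner input = (K'⊕ipad) ∥ m → 64 + 376 = 440 bytes.

440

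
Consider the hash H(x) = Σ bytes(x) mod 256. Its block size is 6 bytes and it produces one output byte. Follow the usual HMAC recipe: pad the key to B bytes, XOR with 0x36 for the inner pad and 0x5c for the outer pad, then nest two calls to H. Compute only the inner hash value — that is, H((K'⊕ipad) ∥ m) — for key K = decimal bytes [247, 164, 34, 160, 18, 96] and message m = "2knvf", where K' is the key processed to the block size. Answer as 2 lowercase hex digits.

Key decimal bytes [247, 164, 34, 160, 18, 96] = f7 a4 22 a0 12 60 is exactly B = 6 bytes: K' = f7 a4 22 a0 12 60.
K' ⊕ ipad = c1 92 14 96 24 56.
Inner input = c1 92 14 96 24 56 ∥ 32 6b 6e 76 66.
Inner hash: sum = 193+146+20+150+36+86+50+107+110+118+102 = 1118; mod 256 = 94 → 5e.

5e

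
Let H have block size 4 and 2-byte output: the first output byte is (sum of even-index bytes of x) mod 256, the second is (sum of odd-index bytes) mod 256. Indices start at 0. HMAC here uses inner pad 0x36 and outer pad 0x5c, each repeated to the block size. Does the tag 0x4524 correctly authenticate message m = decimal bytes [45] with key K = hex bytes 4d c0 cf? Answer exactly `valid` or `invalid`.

Key hex bytes 4d c0 cf is 3 bytes ≤ B = 4; zero-pad to 4 bytes: K' = 4d c0 cf 00.
K' ⊕ ipad = 7b f6 f9 36; K' ⊕ opad = 11 9c 93 5c.
Inner hash: even-index sum = 417 mod 256 = 161; odd-index sum = 300 mod 256 = 44 → a1 2c.
Outer hash (recomputed tag): even-index sum = 325 mod 256 = 69; odd-index sum = 292 mod 256 = 36 → 45 24.
Recomputed tag = 4524; claimed = 4524 → match.

valid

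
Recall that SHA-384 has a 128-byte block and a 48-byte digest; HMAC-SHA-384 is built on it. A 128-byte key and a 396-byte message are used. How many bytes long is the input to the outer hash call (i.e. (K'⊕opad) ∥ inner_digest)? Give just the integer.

176

Key is 128 ≤ 128 bytes, zero-padded: |K'| = 128.
Outer input = (K'⊕opad) ∥ H(inner) → 128 + 48 = 176 bytes.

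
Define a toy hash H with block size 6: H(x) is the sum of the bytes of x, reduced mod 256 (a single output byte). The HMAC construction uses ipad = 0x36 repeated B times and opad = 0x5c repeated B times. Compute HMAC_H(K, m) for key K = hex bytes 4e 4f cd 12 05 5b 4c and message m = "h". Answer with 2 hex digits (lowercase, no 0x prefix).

d4

Key hex bytes 4e 4f cd 12 05 5b 4c is 7 bytes > B = 6, so hash it first: H(key) = 28, then zero-pad to 6 bytes: K' = 28 00 00 00 00 00.
K' ⊕ ipad = 1e 36 36 36 36 36.  K' ⊕ opad = 74 5c 5c 5c 5c 5c.
Inner input = (K'⊕ipad) ∥ m = 1e 36 36 36 36 36 ∥ 68.
Inner hash: sum = 30+54+54+54+54+54+104 = 404; mod 256 = 148 → 94.
Outer input = (K'⊕opad) ∥ inner = 74 5c 5c 5c 5c 5c ∥ 94.
Outer hash (tag): sum = 116+92+92+92+92+92+148 = 724; mod 256 = 212 → d4.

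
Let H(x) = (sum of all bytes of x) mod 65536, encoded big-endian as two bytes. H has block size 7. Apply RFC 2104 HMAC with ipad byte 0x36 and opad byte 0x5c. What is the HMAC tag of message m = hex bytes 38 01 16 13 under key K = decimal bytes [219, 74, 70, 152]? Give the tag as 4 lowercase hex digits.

Key decimal bytes [219, 74, 70, 152] = db 4a 46 98 is 4 bytes ≤ B = 7; zero-pad to 7 bytes: K' = db 4a 46 98 00 00 00.
K' ⊕ ipad = ed 7c 70 ae 36 36 36.  K' ⊕ opad = 87 16 1a c4 5c 5c 5c.
Inner input = (K'⊕ipad) ∥ m = ed 7c 70 ae 36 36 36 ∥ 38 01 16 13.
Inner hash: sum = 237+124+112+174+54+54+54+56+1+22+19 = 907 → 03 8b.
Outer input = (K'⊕opad) ∥ inner = 87 16 1a c4 5c 5c 5c ∥ 03 8b.
Outer hash (tag): sum = 135+22+26+196+92+92+92+3+139 = 797 → 03 1d.

031d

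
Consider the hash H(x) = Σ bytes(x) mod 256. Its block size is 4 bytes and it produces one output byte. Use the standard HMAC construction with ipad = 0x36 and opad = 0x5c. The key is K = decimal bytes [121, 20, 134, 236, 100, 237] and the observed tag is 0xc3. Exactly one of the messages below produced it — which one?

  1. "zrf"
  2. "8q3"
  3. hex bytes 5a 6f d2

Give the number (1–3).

Key decimal bytes [121, 20, 134, 236, 100, 237] = 79 14 86 ec 64 ed is 6 bytes > B = 4, so hash it first: H(key) = 50, then zero-pad to 4 bytes: K' = 50 00 00 00.
K' ⊕ ipad = 66 36 36 36; K' ⊕ opad = 0c 5c 5c 5c.
m1: inner = H(66 36 36 36 7a 72 66) = 5a; tag = H(0c 5c 5c 5c 5a) = 7a
m2: inner = H(66 36 36 36 38 71 33) = e4; tag = H(0c 5c 5c 5c e4) = 04
m3: inner = H(66 36 36 36 5a 6f d2) = a3; tag = H(0c 5c 5c 5c a3) = c3 ← matches

3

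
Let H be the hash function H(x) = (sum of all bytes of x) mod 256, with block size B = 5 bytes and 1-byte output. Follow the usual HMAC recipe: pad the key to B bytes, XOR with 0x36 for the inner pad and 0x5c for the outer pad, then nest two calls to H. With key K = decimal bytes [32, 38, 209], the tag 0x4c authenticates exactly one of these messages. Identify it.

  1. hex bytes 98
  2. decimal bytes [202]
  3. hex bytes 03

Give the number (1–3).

1

Key decimal bytes [32, 38, 209] = 20 26 d1 is 3 bytes ≤ B = 5; zero-pad to 5 bytes: K' = 20 26 d1 00 00.
K' ⊕ ipad = 16 10 e7 36 36; K' ⊕ opad = 7c 7a 8d 5c 5c.
m1: inner = H(16 10 e7 36 36 98) = 11; tag = H(7c 7a 8d 5c 5c 11) = 4c ← matches
m2: inner = H(16 10 e7 36 36 ca) = 43; tag = H(7c 7a 8d 5c 5c 43) = 7e
m3: inner = H(16 10 e7 36 36 03) = 7c; tag = H(7c 7a 8d 5c 5c 7c) = b7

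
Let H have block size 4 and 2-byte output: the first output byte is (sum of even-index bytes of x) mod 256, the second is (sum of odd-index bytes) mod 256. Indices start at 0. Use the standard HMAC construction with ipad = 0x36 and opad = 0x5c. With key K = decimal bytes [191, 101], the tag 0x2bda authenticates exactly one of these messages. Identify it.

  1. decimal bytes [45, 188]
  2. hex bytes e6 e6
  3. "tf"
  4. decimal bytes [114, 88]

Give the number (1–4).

1

Key decimal bytes [191, 101] = bf 65 is 2 bytes ≤ B = 4; zero-pad to 4 bytes: K' = bf 65 00 00.
K' ⊕ ipad = 89 53 36 36; K' ⊕ opad = e3 39 5c 5c.
m1: inner = H(89 53 36 36 2d bc) = ec 45; tag = H(e3 39 5c 5c ec 45) = 2bda ← matches
m2: inner = H(89 53 36 36 e6 e6) = a5 6f; tag = H(e3 39 5c 5c a5 6f) = e404
m3: inner = H(89 53 36 36 74 66) = 33 ef; tag = H(e3 39 5c 5c 33 ef) = 7284
m4: inner = H(89 53 36 36 72 58) = 31 e1; tag = H(e3 39 5c 5c 31 e1) = 7076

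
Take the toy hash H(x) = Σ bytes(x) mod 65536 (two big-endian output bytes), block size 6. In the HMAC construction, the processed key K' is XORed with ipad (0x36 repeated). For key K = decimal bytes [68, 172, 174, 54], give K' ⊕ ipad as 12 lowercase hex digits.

729a98003636

Key decimal bytes [68, 172, 174, 54] = 44 ac ae 36 is 4 bytes ≤ B = 6; zero-pad to 6 bytes: K' = 44 ac ae 36 00 00.
XOR each byte with 0x36: 44⊕36=72, ac⊕36=9a, ae⊕36=98, 36⊕36=00, 00⊕36=36, 00⊕36=36.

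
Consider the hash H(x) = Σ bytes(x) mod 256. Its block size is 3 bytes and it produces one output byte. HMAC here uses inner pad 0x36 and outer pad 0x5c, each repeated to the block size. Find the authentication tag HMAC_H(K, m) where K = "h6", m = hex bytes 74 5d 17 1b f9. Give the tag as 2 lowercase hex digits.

8a

Key "h6" = 68 36 is 2 bytes ≤ B = 3; zero-pad to 3 bytes: K' = 68 36 00.
K' ⊕ ipad = 5e 00 36.  K' ⊕ opad = 34 6a 5c.
Inner input = (K'⊕ipad) ∥ m = 5e 00 36 ∥ 74 5d 17 1b f9.
Inner hash: sum = 94+0+54+116+93+23+27+249 = 656; mod 256 = 144 → 90.
Outer input = (K'⊕opad) ∥ inner = 34 6a 5c ∥ 90.
Outer hash (tag): sum = 52+106+92+144 = 394; mod 256 = 138 → 8a.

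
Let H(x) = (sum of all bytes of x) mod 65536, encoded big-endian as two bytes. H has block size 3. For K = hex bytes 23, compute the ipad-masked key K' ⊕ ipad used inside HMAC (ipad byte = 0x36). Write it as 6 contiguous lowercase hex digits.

Key hex bytes 23 is 1 byte ≤ B = 3; zero-pad to 3 bytes: K' = 23 00 00.
XOR each byte with 0x36: 23⊕36=15, 00⊕36=36, 00⊕36=36.

153636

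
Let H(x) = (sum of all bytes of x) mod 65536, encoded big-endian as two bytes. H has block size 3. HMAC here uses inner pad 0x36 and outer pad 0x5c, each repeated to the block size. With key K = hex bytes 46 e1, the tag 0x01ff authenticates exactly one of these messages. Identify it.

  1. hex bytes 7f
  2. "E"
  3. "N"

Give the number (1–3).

3

Key hex bytes 46 e1 is 2 bytes ≤ B = 3; zero-pad to 3 bytes: K' = 46 e1 00.
K' ⊕ ipad = 70 d7 36; K' ⊕ opad = 1a bd 5c.
m1: inner = H(70 d7 36 7f) = 01 fc; tag = H(1a bd 5c 01 fc) = 0230
m2: inner = H(70 d7 36 45) = 01 c2; tag = H(1a bd 5c 01 c2) = 01f6
m3: inner = H(70 d7 36 4e) = 01 cb; tag = H(1a bd 5c 01 cb) = 01ff ← matches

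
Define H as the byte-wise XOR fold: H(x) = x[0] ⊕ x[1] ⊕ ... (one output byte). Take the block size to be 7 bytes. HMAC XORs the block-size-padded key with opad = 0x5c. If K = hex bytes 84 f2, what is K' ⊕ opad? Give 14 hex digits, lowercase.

d8ae5c5c5c5c5c

Key hex bytes 84 f2 is 2 bytes ≤ B = 7; zero-pad to 7 bytes: K' = 84 f2 00 00 00 00 00.
XOR each byte with 0x5c: 84⊕5c=d8, f2⊕5c=ae, 00⊕5c=5c, 00⊕5c=5c, 00⊕5c=5c, 00⊕5c=5c, 00⊕5c=5c.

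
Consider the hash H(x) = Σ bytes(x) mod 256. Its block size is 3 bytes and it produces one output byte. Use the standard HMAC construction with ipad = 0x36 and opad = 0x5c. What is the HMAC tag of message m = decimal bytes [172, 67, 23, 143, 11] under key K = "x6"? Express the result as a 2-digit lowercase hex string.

0e

Key "x6" = 78 36 is 2 bytes ≤ B = 3; zero-pad to 3 bytes: K' = 78 36 00.
K' ⊕ ipad = 4e 00 36.  K' ⊕ opad = 24 6a 5c.
Inner input = (K'⊕ipad) ∥ m = 4e 00 36 ∥ ac 43 17 8f 0b.
Inner hash: sum = 78+0+54+172+67+23+143+11 = 548; mod 256 = 36 → 24.
Outer input = (K'⊕opad) ∥ inner = 24 6a 5c ∥ 24.
Outer hash (tag): sum = 36+106+92+36 = 270; mod 256 = 14 → 0e.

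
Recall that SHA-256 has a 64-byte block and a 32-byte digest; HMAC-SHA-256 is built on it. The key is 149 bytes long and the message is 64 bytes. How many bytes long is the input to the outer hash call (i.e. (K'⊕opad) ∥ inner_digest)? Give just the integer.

96

Key is 149 > 64 bytes, so it is hashed to 32 bytes then zero-padded to 64: |K'| = 64.
Outer input = (K'⊕opad) ∥ H(inner) → 64 + 32 = 96 bytes.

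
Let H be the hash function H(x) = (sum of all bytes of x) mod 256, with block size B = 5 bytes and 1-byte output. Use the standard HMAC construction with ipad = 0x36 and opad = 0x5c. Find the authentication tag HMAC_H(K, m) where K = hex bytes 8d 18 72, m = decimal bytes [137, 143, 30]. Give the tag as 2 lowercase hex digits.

ca

Key hex bytes 8d 18 72 is 3 bytes ≤ B = 5; zero-pad to 5 bytes: K' = 8d 18 72 00 00.
K' ⊕ ipad = bb 2e 44 36 36.  K' ⊕ opad = d1 44 2e 5c 5c.
Inner input = (K'⊕ipad) ∥ m = bb 2e 44 36 36 ∥ 89 8f 1e.
Inner hash: sum = 187+46+68+54+54+137+143+30 = 719; mod 256 = 207 → cf.
Outer input = (K'⊕opad) ∥ inner = d1 44 2e 5c 5c ∥ cf.
Outer hash (tag): sum = 209+68+46+92+92+207 = 714; mod 256 = 202 → ca.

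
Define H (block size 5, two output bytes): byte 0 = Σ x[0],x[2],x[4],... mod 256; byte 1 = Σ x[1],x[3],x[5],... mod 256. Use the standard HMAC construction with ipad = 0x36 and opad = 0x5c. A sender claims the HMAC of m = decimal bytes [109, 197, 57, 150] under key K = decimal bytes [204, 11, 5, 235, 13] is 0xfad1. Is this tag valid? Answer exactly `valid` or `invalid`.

Key decimal bytes [204, 11, 5, 235, 13] = cc 0b 05 eb 0d is exactly B = 5 bytes: K' = cc 0b 05 eb 0d.
K' ⊕ ipad = fa 3d 33 dd 3b; K' ⊕ opad = 90 57 59 b7 51.
Inner hash: even-index sum = 707 mod 256 = 195; odd-index sum = 448 mod 256 = 192 → c3 c0.
Outer hash (recomputed tag): even-index sum = 506 mod 256 = 250; odd-index sum = 465 mod 256 = 209 → fa d1.
Recomputed tag = fad1; claimed = fad1 → match.

valid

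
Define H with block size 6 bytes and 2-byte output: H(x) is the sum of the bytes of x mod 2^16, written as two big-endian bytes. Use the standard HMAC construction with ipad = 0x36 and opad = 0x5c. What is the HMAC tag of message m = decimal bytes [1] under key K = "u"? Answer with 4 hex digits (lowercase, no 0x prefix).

Key "u" = 75 is 1 byte ≤ B = 6; zero-pad to 6 bytes: K' = 75 00 00 00 00 00.
K' ⊕ ipad = 43 36 36 36 36 36.  K' ⊕ opad = 29 5c 5c 5c 5c 5c.
Inner input = (K'⊕ipad) ∥ m = 43 36 36 36 36 36 ∥ 01.
Inner hash: sum = 67+54+54+54+54+54+1 = 338 → 01 52.
Outer input = (K'⊕opad) ∥ inner = 29 5c 5c 5c 5c 5c ∥ 01 52.
Outer hash (tag): sum = 41+92+92+92+92+92+1+82 = 584 → 02 48.

0248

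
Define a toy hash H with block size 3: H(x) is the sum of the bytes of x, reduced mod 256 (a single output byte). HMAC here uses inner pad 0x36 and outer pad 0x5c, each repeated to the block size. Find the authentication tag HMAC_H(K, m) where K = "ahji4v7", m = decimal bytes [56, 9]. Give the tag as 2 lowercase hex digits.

d1

Key "ahji4v7" = 61 68 6a 69 34 76 37 is 7 bytes > B = 3, so hash it first: H(key) = 7d, then zero-pad to 3 bytes: K' = 7d 00 00.
K' ⊕ ipad = 4b 36 36.  K' ⊕ opad = 21 5c 5c.
Inner input = (K'⊕ipad) ∥ m = 4b 36 36 ∥ 38 09.
Inner hash: sum = 75+54+54+56+9 = 248 → f8.
Outer input = (K'⊕opad) ∥ inner = 21 5c 5c ∥ f8.
Outer hash (tag): sum = 33+92+92+248 = 465; mod 256 = 209 → d1.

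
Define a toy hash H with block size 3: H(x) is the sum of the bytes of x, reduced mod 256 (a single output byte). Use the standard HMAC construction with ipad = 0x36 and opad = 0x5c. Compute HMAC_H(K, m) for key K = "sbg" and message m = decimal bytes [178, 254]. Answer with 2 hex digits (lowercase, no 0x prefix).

Key "sbg" = 73 62 67 is exactly B = 3 bytes: K' = 73 62 67.
K' ⊕ ipad = 45 54 51.  K' ⊕ opad = 2f 3e 3b.
Inner input = (K'⊕ipad) ∥ m = 45 54 51 ∥ b2 fe.
Inner hash: sum = 69+84+81+178+254 = 666; mod 256 = 154 → 9a.
Outer input = (K'⊕opad) ∥ inner = 2f 3e 3b ∥ 9a.
Outer hash (tag): sum = 47+62+59+154 = 322; mod 256 = 66 → 42.

42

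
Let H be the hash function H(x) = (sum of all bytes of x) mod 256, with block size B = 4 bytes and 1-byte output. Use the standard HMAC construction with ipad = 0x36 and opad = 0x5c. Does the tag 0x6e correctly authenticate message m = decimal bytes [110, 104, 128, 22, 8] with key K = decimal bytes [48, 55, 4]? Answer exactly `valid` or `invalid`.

Key decimal bytes [48, 55, 4] = 30 37 04 is 3 bytes ≤ B = 4; zero-pad to 4 bytes: K' = 30 37 04 00.
K' ⊕ ipad = 06 01 32 36; K' ⊕ opad = 6c 6b 58 5c.
Inner hash: sum = 6+1+50+54+110+104+128+22+8 = 483; mod 256 = 227 → e3.
Outer hash (recomputed tag): sum = 108+107+88+92+227 = 622; mod 256 = 110 → 6e.
Recomputed tag = 6e; claimed = 6e → match.

valid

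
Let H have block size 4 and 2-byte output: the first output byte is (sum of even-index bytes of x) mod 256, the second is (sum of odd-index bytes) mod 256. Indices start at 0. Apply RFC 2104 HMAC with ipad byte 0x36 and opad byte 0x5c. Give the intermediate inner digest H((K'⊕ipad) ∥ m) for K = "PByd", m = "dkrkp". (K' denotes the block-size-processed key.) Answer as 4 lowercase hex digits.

Key "PByd" = 50 42 79 64 is exactly B = 4 bytes: K' = 50 42 79 64.
K' ⊕ ipad = 66 74 4f 52.
Inner input = 66 74 4f 52 ∥ 64 6b 72 6b 70.
Inner hash: even-index sum = 507 mod 256 = 251; odd-index sum = 412 mod 256 = 156 → fb 9c.

fb9c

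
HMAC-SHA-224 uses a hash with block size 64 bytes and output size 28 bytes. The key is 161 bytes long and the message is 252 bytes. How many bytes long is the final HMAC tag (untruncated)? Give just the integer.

The tag is one SHA-224 digest: 28 bytes.

28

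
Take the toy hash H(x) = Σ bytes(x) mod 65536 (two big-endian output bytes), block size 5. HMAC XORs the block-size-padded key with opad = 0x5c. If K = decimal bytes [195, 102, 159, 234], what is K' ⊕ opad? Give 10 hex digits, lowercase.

Key decimal bytes [195, 102, 159, 234] = c3 66 9f ea is 4 bytes ≤ B = 5; zero-pad to 5 bytes: K' = c3 66 9f ea 00.
XOR each byte with 0x5c: c3⊕5c=9f, 66⊕5c=3a, 9f⊕5c=c3, ea⊕5c=b6, 00⊕5c=5c.

9f3ac3b65c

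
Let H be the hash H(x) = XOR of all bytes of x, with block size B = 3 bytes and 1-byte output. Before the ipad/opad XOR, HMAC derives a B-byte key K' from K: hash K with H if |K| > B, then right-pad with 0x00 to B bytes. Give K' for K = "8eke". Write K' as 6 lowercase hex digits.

|K| = 4 > B = 3, so first hash the key.
H(K): XOR 38⊕65⊕6b⊕65 = 53.
Zero-pad H(K) = 53 to 3 bytes: K' = 53 00 00.

530000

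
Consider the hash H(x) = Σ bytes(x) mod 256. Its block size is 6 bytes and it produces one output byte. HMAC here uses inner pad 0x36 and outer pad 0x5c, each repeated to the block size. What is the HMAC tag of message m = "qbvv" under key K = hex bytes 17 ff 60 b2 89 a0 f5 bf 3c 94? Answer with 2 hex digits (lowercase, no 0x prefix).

05

Key hex bytes 17 ff 60 b2 89 a0 f5 bf 3c 94 is 10 bytes > B = 6, so hash it first: H(key) = d5, then zero-pad to 6 bytes: K' = d5 00 00 00 00 00.
K' ⊕ ipad = e3 36 36 36 36 36.  K' ⊕ opad = 89 5c 5c 5c 5c 5c.
Inner input = (K'⊕ipad) ∥ m = e3 36 36 36 36 36 ∥ 71 62 76 76.
Inner hash: sum = 227+54+54+54+54+54+113+98+118+118 = 944; mod 256 = 176 → b0.
Outer input = (K'⊕opad) ∥ inner = 89 5c 5c 5c 5c 5c ∥ b0.
Outer hash (tag): sum = 137+92+92+92+92+92+176 = 773; mod 256 = 5 → 05.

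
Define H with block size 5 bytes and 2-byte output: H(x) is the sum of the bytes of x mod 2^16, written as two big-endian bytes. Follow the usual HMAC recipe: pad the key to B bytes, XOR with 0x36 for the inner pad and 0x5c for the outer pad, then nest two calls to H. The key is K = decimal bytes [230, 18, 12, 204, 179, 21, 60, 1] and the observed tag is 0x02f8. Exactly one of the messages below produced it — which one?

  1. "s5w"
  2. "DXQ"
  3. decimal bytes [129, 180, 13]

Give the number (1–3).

3

Key decimal bytes [230, 18, 12, 204, 179, 21, 60, 1] = e6 12 0c cc b3 15 3c 01 is 8 bytes > B = 5, so hash it first: H(key) = 02 d5, then zero-pad to 5 bytes: K' = 02 d5 00 00 00.
K' ⊕ ipad = 34 e3 36 36 36; K' ⊕ opad = 5e 89 5c 5c 5c.
m1: inner = H(34 e3 36 36 36 73 35 77) = 02 d8; tag = H(5e 89 5c 5c 5c 02 d8) = 02d5
m2: inner = H(34 e3 36 36 36 44 58 51) = 02 a6; tag = H(5e 89 5c 5c 5c 02 a6) = 02a3
m3: inner = H(34 e3 36 36 36 81 b4 0d) = 02 fb; tag = H(5e 89 5c 5c 5c 02 fb) = 02f8 ← matches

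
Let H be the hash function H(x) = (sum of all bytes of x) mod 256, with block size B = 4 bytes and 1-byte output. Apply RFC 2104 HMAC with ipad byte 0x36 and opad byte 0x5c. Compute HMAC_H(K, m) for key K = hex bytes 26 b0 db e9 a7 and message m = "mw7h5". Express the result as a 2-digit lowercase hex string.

Key hex bytes 26 b0 db e9 a7 is 5 bytes > B = 4, so hash it first: H(key) = 41, then zero-pad to 4 bytes: K' = 41 00 00 00.
K' ⊕ ipad = 77 36 36 36.  K' ⊕ opad = 1d 5c 5c 5c.
Inner input = (K'⊕ipad) ∥ m = 77 36 36 36 ∥ 6d 77 37 68 35.
Inner hash: sum = 119+54+54+54+109+119+55+104+53 = 721; mod 256 = 209 → d1.
Outer input = (K'⊕opad) ∥ inner = 1d 5c 5c 5c ∥ d1.
Outer hash (tag): sum = 29+92+92+92+209 = 514; mod 256 = 2 → 02.

02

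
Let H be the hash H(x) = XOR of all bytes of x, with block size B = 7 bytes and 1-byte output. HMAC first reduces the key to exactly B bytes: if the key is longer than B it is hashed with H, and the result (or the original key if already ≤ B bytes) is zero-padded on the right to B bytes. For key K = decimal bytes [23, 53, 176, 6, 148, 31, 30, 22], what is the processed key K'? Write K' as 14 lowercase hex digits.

|K| = 8 > B = 7, so first hash the key.
H(K): XOR 17⊕35⊕b0⊕06⊕94⊕1f⊕1e⊕16 = 17.
Zero-pad H(K) = 17 to 7 bytes: K' = 17 00 00 00 00 00 00.

17000000000000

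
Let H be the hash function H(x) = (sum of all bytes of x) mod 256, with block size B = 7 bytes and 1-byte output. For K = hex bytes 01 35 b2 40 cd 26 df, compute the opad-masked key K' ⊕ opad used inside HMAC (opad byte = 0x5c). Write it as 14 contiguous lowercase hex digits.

Key hex bytes 01 35 b2 40 cd 26 df is exactly B = 7 bytes: K' = 01 35 b2 40 cd 26 df.
XOR each byte with 0x5c: 01⊕5c=5d, 35⊕5c=69, b2⊕5c=ee, 40⊕5c=1c, cd⊕5c=91, 26⊕5c=7a, df⊕5c=83.

5d69ee1c917a83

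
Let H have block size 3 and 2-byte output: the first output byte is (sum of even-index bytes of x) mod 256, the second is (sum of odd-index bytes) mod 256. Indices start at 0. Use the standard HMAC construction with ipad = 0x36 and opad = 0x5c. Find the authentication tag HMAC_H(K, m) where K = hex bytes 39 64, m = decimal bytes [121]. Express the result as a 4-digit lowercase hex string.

8c7d

Key hex bytes 39 64 is 2 bytes ≤ B = 3; zero-pad to 3 bytes: K' = 39 64 00.
K' ⊕ ipad = 0f 52 36.  K' ⊕ opad = 65 38 5c.
Inner input = (K'⊕ipad) ∥ m = 0f 52 36 ∥ 79.
Inner hash: even-index sum = 69 mod 256 = 69; odd-index sum = 203 mod 256 = 203 → 45 cb.
Outer input = (K'⊕opad) ∥ inner = 65 38 5c ∥ 45 cb.
Outer hash (tag): even-index sum = 396 mod 256 = 140; odd-index sum = 125 mod 256 = 125 → 8c 7d.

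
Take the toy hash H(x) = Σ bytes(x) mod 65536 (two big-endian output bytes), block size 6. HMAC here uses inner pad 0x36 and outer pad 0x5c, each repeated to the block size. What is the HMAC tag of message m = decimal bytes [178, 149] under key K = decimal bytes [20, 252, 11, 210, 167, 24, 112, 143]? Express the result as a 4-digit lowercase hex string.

03b9

Key decimal bytes [20, 252, 11, 210, 167, 24, 112, 143] = 14 fc 0b d2 a7 18 70 8f is 8 bytes > B = 6, so hash it first: H(key) = 03 ab, then zero-pad to 6 bytes: K' = 03 ab 00 00 00 00.
K' ⊕ ipad = 35 9d 36 36 36 36.  K' ⊕ opad = 5f f7 5c 5c 5c 5c.
Inner input = (K'⊕ipad) ∥ m = 35 9d 36 36 36 36 ∥ b2 95.
Inner hash: sum = 53+157+54+54+54+54+178+149 = 753 → 02 f1.
Outer input = (K'⊕opad) ∥ inner = 5f f7 5c 5c 5c 5c ∥ 02 f1.
Outer hash (tag): sum = 95+247+92+92+92+92+2+241 = 953 → 03 b9.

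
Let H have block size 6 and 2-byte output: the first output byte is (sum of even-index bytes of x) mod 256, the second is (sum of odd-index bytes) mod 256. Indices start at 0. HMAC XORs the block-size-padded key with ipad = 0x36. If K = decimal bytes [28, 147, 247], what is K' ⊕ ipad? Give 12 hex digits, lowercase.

Key decimal bytes [28, 147, 247] = 1c 93 f7 is 3 bytes ≤ B = 6; zero-pad to 6 bytes: K' = 1c 93 f7 00 00 00.
XOR each byte with 0x36: 1c⊕36=2a, 93⊕36=a5, f7⊕36=c1, 00⊕36=36, 00⊕36=36, 00⊕36=36.

2aa5c1363636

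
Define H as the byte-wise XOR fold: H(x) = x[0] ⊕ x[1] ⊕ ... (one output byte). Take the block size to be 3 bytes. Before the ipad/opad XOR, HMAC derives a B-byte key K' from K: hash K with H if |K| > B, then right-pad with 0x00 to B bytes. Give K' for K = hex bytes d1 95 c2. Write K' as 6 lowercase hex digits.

d195c2

Key hex bytes d1 95 c2 is exactly B = 3 bytes: K' = d1 95 c2.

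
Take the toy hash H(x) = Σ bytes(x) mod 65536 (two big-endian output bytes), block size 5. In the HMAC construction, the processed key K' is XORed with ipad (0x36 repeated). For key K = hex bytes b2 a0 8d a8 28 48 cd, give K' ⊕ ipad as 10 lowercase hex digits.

35f2363636

Key hex bytes b2 a0 8d a8 28 48 cd is 7 bytes > B = 5, so hash it first: H(key) = 03 c4, then zero-pad to 5 bytes: K' = 03 c4 00 00 00.
XOR each byte with 0x36: 03⊕36=35, c4⊕36=f2, 00⊕36=36, 00⊕36=36, 00⊕36=36.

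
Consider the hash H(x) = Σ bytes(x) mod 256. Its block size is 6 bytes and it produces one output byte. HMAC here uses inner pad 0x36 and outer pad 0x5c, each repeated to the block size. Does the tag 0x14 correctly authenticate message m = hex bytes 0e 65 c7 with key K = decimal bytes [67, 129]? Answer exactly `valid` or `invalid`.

Key decimal bytes [67, 129] = 43 81 is 2 bytes ≤ B = 6; zero-pad to 6 bytes: K' = 43 81 00 00 00 00.
K' ⊕ ipad = 75 b7 36 36 36 36; K' ⊕ opad = 1f dd 5c 5c 5c 5c.
Inner hash: sum = 117+183+54+54+54+54+14+101+199 = 830; mod 256 = 62 → 3e.
Outer hash (recomputed tag): sum = 31+221+92+92+92+92+62 = 682; mod 256 = 170 → aa.
Recomputed tag = aa; claimed = 14 → mismatch.

invalid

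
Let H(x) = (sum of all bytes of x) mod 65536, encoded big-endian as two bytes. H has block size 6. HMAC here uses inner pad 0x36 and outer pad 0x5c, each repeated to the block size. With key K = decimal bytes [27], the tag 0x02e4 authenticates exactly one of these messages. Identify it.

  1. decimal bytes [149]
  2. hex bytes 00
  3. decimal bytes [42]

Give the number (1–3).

Key decimal bytes [27] = 1b is 1 byte ≤ B = 6; zero-pad to 6 bytes: K' = 1b 00 00 00 00 00.
K' ⊕ ipad = 2d 36 36 36 36 36; K' ⊕ opad = 47 5c 5c 5c 5c 5c.
m1: inner = H(2d 36 36 36 36 36 95) = 01 d0; tag = H(47 5c 5c 5c 5c 5c 01 d0) = 02e4 ← matches
m2: inner = H(2d 36 36 36 36 36 00) = 01 3b; tag = H(47 5c 5c 5c 5c 5c 01 3b) = 024f
m3: inner = H(2d 36 36 36 36 36 2a) = 01 65; tag = H(47 5c 5c 5c 5c 5c 01 65) = 0279

1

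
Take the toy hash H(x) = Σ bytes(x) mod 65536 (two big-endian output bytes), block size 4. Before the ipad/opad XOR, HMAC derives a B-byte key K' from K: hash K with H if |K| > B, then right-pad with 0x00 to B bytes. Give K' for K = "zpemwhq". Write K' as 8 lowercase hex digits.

030c0000

|K| = 7 > B = 4, so first hash the key.
H(K): sum = 122+112+101+109+119+104+113 = 780 → 03 0c.
Zero-pad H(K) = 03 0c to 4 bytes: K' = 03 0c 00 00.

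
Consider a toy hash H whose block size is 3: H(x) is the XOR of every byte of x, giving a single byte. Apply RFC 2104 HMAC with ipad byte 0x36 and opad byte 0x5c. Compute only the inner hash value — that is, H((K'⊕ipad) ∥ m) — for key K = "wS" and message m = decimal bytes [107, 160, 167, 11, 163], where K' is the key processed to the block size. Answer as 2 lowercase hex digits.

Key "wS" = 77 53 is 2 bytes ≤ B = 3; zero-pad to 3 bytes: K' = 77 53 00.
K' ⊕ ipad = 41 65 36.
Inner input = 41 65 36 ∥ 6b a0 a7 0b a3.
Inner hash: XOR 41⊕65⊕36⊕6b⊕a0⊕a7⊕0b⊕a3 = d6.

d6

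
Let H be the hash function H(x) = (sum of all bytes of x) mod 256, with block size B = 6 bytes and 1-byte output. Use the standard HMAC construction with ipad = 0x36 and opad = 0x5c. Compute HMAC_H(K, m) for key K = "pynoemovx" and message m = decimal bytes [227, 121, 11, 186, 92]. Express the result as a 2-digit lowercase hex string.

c3

Key "pynoemovx" = 70 79 6e 6f 65 6d 6f 76 78 is 9 bytes > B = 6, so hash it first: H(key) = f5, then zero-pad to 6 bytes: K' = f5 00 00 00 00 00.
K' ⊕ ipad = c3 36 36 36 36 36.  K' ⊕ opad = a9 5c 5c 5c 5c 5c.
Inner input = (K'⊕ipad) ∥ m = c3 36 36 36 36 36 ∥ e3 79 0b ba 5c.
Inner hash: sum = 195+54+54+54+54+54+227+121+11+186+92 = 1102; mod 256 = 78 → 4e.
Outer input = (K'⊕opad) ∥ inner = a9 5c 5c 5c 5c 5c ∥ 4e.
Outer hash (tag): sum = 169+92+92+92+92+92+78 = 707; mod 256 = 195 → c3.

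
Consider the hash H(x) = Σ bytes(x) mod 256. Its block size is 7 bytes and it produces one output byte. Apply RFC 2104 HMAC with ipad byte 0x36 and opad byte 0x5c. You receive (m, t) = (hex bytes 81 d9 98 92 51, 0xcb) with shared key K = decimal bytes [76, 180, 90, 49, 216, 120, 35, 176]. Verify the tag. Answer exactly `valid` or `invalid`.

valid

Key decimal bytes [76, 180, 90, 49, 216, 120, 35, 176] = 4c b4 5a 31 d8 78 23 b0 is 8 bytes > B = 7, so hash it first: H(key) = ae, then zero-pad to 7 bytes: K' = ae 00 00 00 00 00 00.
K' ⊕ ipad = 98 36 36 36 36 36 36; K' ⊕ opad = f2 5c 5c 5c 5c 5c 5c.
Inner hash: sum = 152+54+54+54+54+54+54+129+217+152+146+81 = 1201; mod 256 = 177 → b1.
Outer hash (recomputed tag): sum = 242+92+92+92+92+92+92+177 = 971; mod 256 = 203 → cb.
Recomputed tag = cb; claimed = cb → match.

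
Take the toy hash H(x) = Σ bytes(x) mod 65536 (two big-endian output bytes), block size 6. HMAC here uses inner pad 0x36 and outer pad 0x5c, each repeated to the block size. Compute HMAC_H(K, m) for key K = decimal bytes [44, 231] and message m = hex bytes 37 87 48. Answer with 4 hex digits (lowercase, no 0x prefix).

Key decimal bytes [44, 231] = 2c e7 is 2 bytes ≤ B = 6; zero-pad to 6 bytes: K' = 2c e7 00 00 00 00.
K' ⊕ ipad = 1a d1 36 36 36 36.  K' ⊕ opad = 70 bb 5c 5c 5c 5c.
Inner input = (K'⊕ipad) ∥ m = 1a d1 36 36 36 36 ∥ 37 87 48.
Inner hash: sum = 26+209+54+54+54+54+55+135+72 = 713 → 02 c9.
Outer input = (K'⊕opad) ∥ inner = 70 bb 5c 5c 5c 5c ∥ 02 c9.
Outer hash (tag): sum = 112+187+92+92+92+92+2+201 = 870 → 03 66.

0366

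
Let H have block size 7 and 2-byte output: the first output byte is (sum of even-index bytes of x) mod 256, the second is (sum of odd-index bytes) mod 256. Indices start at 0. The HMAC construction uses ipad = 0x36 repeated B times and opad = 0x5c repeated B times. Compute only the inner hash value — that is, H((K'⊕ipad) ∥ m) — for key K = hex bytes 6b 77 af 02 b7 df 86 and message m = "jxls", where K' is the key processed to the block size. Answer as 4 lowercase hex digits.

1234

Key hex bytes 6b 77 af 02 b7 df 86 is exactly B = 7 bytes: K' = 6b 77 af 02 b7 df 86.
K' ⊕ ipad = 5d 41 99 34 81 e9 b0.
Inner input = 5d 41 99 34 81 e9 b0 ∥ 6a 78 6c 73.
Inner hash: even-index sum = 786 mod 256 = 18; odd-index sum = 564 mod 256 = 52 → 12 34.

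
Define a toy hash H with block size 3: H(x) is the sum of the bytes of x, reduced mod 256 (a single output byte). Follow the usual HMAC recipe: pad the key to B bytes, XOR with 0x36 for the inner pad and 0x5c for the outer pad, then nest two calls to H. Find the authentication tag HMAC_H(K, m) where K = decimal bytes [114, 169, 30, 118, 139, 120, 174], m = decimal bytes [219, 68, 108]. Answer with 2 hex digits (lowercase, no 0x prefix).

Key decimal bytes [114, 169, 30, 118, 139, 120, 174] = 72 a9 1e 76 8b 78 ae is 7 bytes > B = 3, so hash it first: H(key) = 60, then zero-pad to 3 bytes: K' = 60 00 00.
K' ⊕ ipad = 56 36 36.  K' ⊕ opad = 3c 5c 5c.
Inner input = (K'⊕ipad) ∥ m = 56 36 36 ∥ db 44 6c.
Inner hash: sum = 86+54+54+219+68+108 = 589; mod 256 = 77 → 4d.
Outer input = (K'⊕opad) ∥ inner = 3c 5c 5c ∥ 4d.
Outer hash (tag): sum = 60+92+92+77 = 321; mod 256 = 65 → 41.

41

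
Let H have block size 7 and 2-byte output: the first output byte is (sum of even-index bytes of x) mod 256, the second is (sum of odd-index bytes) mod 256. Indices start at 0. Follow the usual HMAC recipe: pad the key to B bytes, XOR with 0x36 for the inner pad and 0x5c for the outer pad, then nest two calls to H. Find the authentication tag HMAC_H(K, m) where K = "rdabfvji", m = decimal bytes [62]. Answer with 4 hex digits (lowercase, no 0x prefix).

Key "rdabfvji" = 72 64 61 62 66 76 6a 69 is 8 bytes > B = 7, so hash it first: H(key) = a3 a5, then zero-pad to 7 bytes: K' = a3 a5 00 00 00 00 00.
K' ⊕ ipad = 95 93 36 36 36 36 36.  K' ⊕ opad = ff f9 5c 5c 5c 5c 5c.
Inner input = (K'⊕ipad) ∥ m = 95 93 36 36 36 36 36 ∥ 3e.
Inner hash: even-index sum = 311 mod 256 = 55; odd-index sum = 317 mod 256 = 61 → 37 3d.
Outer input = (K'⊕opad) ∥ inner = ff f9 5c 5c 5c 5c 5c ∥ 37 3d.
Outer hash (tag): even-index sum = 592 mod 256 = 80; odd-index sum = 488 mod 256 = 232 → 50 e8.

50e8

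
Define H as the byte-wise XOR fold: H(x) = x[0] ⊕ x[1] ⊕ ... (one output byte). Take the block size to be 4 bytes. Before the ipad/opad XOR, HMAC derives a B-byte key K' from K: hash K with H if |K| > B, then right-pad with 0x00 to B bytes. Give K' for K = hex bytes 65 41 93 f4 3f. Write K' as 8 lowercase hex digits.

|K| = 5 > B = 4, so first hash the key.
H(K): XOR 65⊕41⊕93⊕f4⊕3f = 7c.
Zero-pad H(K) = 7c to 4 bytes: K' = 7c 00 00 00.

7c000000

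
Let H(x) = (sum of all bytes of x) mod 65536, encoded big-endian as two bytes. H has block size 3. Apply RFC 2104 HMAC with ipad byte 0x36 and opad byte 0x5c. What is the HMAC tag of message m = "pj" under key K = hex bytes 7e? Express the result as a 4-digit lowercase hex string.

Key hex bytes 7e is 1 byte ≤ B = 3; zero-pad to 3 bytes: K' = 7e 00 00.
K' ⊕ ipad = 48 36 36.  K' ⊕ opad = 22 5c 5c.
Inner input = (K'⊕ipad) ∥ m = 48 36 36 ∥ 70 6a.
Inner hash: sum = 72+54+54+112+106 = 398 → 01 8e.
Outer input = (K'⊕opad) ∥ inner = 22 5c 5c ∥ 01 8e.
Outer hash (tag): sum = 34+92+92+1+142 = 361 → 01 69.

0169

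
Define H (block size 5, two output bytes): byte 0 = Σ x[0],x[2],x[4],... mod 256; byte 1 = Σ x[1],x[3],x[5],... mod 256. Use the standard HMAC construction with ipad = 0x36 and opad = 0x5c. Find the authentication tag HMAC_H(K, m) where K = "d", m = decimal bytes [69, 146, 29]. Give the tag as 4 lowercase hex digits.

be08

Key "d" = 64 is 1 byte ≤ B = 5; zero-pad to 5 bytes: K' = 64 00 00 00 00.
K' ⊕ ipad = 52 36 36 36 36.  K' ⊕ opad = 38 5c 5c 5c 5c.
Inner input = (K'⊕ipad) ∥ m = 52 36 36 36 36 ∥ 45 92 1d.
Inner hash: even-index sum = 336 mod 256 = 80; odd-index sum = 206 mod 256 = 206 → 50 ce.
Outer input = (K'⊕opad) ∥ inner = 38 5c 5c 5c 5c ∥ 50 ce.
Outer hash (tag): even-index sum = 446 mod 256 = 190; odd-index sum = 264 mod 256 = 8 → be 08.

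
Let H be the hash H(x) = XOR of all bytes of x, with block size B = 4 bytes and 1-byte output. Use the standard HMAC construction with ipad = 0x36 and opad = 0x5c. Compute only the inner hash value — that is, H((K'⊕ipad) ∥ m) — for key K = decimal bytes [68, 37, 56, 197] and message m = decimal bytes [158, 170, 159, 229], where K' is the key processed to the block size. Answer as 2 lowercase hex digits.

Key decimal bytes [68, 37, 56, 197] = 44 25 38 c5 is exactly B = 4 bytes: K' = 44 25 38 c5.
K' ⊕ ipad = 72 13 0e f3.
Inner input = 72 13 0e f3 ∥ 9e aa 9f e5.
Inner hash: XOR 72⊕13⊕0e⊕f3⊕9e⊕aa⊕9f⊕e5 = d2.

d2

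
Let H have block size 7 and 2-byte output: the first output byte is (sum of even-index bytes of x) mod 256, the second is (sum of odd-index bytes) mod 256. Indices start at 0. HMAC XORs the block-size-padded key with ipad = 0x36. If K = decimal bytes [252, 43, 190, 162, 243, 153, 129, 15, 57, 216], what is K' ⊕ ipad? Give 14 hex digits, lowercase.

517b3636363636

Key decimal bytes [252, 43, 190, 162, 243, 153, 129, 15, 57, 216] = fc 2b be a2 f3 99 81 0f 39 d8 is 10 bytes > B = 7, so hash it first: H(key) = 67 4d, then zero-pad to 7 bytes: K' = 67 4d 00 00 00 00 00.
XOR each byte with 0x36: 67⊕36=51, 4d⊕36=7b, 00⊕36=36, 00⊕36=36, 00⊕36=36, 00⊕36=36, 00⊕36=36.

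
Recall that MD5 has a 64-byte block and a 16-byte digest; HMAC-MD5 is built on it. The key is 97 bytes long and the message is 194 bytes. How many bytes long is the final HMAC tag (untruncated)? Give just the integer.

16

The tag is one MD5 digest: 16 bytes.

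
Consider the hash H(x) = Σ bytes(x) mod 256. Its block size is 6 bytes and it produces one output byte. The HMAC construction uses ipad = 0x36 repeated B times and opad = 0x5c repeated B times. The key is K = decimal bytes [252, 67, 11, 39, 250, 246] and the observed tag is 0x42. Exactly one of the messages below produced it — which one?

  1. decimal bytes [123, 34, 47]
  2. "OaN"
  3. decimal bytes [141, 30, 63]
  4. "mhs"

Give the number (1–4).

Key decimal bytes [252, 67, 11, 39, 250, 246] = fc 43 0b 27 fa f6 is exactly B = 6 bytes: K' = fc 43 0b 27 fa f6.
K' ⊕ ipad = ca 75 3d 11 cc c0; K' ⊕ opad = a0 1f 57 7b a6 aa.
m1: inner = H(ca 75 3d 11 cc c0 7b 22 2f) = e5; tag = H(a0 1f 57 7b a6 aa e5) = c6
m2: inner = H(ca 75 3d 11 cc c0 4f 61 4e) = 17; tag = H(a0 1f 57 7b a6 aa 17) = f8
m3: inner = H(ca 75 3d 11 cc c0 8d 1e 3f) = 03; tag = H(a0 1f 57 7b a6 aa 03) = e4
m4: inner = H(ca 75 3d 11 cc c0 6d 68 73) = 61; tag = H(a0 1f 57 7b a6 aa 61) = 42 ← matches

4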